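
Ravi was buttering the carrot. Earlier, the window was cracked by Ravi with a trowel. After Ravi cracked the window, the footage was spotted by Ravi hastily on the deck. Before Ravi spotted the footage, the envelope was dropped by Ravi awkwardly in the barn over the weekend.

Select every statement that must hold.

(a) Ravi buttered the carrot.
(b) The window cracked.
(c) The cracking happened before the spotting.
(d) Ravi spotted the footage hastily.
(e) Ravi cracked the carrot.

(b), (c), (d)

(a) Not entailed — 'was buttering' is progressive on an accomplishment; it does not entail the completed 'buttered'.
(b) Entailed — 'Ravi cracked the window' is causative; it entails the inchoative 'the window cracked'.
(c) Entailed — the narrative places the cracking before the spotting.
(d) Entailed — every conjunct here is already in the original spotting event.
(e) Not entailed — Ravi cracked the window, not the carrot; the carrot belongs to the buttering event.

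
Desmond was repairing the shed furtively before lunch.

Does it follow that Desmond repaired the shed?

no

'was repairing' is progressive; for an accomplishment like 'repair the shed', it doesn't entail completion.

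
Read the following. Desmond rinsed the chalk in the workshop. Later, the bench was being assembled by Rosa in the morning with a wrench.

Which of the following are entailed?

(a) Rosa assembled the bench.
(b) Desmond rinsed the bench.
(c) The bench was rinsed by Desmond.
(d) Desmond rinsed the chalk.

(a) Not entailed — 'was assembling' is progressive on an accomplishment; it does not entail the completed 'assembled'.
(b) Not entailed — Desmond rinsed the chalk, not the bench; the bench belongs to the assembling event.
(c) Not entailed — Desmond rinsed the chalk, not the bench; the bench belongs to the assembling event.
(d) Entailed — this follows by dropping conjuncts from the rinsing event's description.

(d)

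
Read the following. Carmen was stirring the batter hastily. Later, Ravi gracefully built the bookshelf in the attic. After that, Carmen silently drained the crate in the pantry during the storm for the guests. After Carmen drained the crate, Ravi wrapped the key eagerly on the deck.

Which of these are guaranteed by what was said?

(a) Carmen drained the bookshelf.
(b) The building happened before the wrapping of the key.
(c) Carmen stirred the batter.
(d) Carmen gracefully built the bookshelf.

(a) Not entailed — Carmen drained the crate, not the bookshelf; the bookshelf belongs to the building event.
(b) Entailed — the narrative places the building before the wrapping.
(c) Entailed — 'stir' is an activity; 'was stirring' entails that some stirring happened, so 'stirred' holds.
(d) Not entailed — the passage has Ravi building the bookshelf, not Carmen.

(b), (c)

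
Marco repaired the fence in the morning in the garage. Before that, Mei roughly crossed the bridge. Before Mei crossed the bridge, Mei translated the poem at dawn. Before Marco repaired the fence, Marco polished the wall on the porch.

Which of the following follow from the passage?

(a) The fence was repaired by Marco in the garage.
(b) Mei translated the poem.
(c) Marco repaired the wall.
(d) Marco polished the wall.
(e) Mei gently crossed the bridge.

(a), (b), (d)

(a) Entailed — the original entails any weakening of itself; this just drops 'in the morning'.
(b) Entailed — dropping 'at dawn' leaves a sub-description the original still satisfies.
(c) Not entailed — Marco repaired the fence, not the wall; the wall belongs to the polishing event.
(d) Entailed — this follows by dropping conjuncts from the polishing event's description.
(e) Not entailed — 'gently' adds a manner not in (and inconsistent with) the original.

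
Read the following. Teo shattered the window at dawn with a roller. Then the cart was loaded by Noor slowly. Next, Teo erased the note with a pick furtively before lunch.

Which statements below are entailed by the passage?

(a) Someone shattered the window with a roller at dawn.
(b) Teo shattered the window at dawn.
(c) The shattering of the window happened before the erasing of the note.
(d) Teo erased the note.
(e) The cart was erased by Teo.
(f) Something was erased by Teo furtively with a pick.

(a), (b), (c), (d), (f)

(a) Entailed — every conjunct here is already in the original shattering event.
(b) Entailed — this follows by dropping conjuncts from the shattering event's description.
(c) Entailed — the narrative places the shattering before the erasing.
(d) Entailed — this follows by dropping conjuncts from the erasing event's description.
(e) Not entailed — Teo erased the note, not the cart; the cart belongs to the loading event.
(f) Entailed — this follows by dropping conjuncts from the erasing event's description.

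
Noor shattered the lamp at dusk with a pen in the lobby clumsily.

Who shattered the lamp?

'Noor' marks the agent of the shattering event.

Noor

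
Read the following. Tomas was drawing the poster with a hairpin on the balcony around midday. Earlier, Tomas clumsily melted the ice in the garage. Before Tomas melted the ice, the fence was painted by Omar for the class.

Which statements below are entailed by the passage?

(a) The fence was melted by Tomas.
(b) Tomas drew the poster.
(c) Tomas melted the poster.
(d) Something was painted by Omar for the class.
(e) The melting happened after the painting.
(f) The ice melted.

(a) Not entailed — Tomas melted the ice, not the fence; the fence belongs to the painting event.
(b) Not entailed — 'was drawing' is progressive on an accomplishment; it does not entail the completed 'drew'.
(c) Not entailed — Tomas melted the ice, not the poster; the poster belongs to the drawing event.
(d) Entailed — this follows by dropping conjuncts from the painting event's description.
(e) Entailed — the narrative places the painting before the melting.
(f) Entailed — 'Tomas melted the ice' is causative; it entails the inchoative 'the ice melted'.

(d), (e), (f)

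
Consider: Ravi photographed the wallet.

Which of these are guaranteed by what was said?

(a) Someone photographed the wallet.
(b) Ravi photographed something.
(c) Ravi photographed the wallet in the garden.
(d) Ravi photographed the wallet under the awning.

(a) Entailed — generalizing the agent leaves a sub-description the original still satisfies.
(b) Entailed — every conjunct here is already in the original photographing event.
(c) Not entailed — 'in the garden' adds information not in the original event.
(d) Not entailed — 'under the awning' adds information not in the original event.

(a), (b)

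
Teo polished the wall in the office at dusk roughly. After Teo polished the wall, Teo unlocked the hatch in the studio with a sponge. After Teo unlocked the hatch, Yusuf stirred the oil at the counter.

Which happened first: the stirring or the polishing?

the polishing

The connectives place the polishing before the stirring.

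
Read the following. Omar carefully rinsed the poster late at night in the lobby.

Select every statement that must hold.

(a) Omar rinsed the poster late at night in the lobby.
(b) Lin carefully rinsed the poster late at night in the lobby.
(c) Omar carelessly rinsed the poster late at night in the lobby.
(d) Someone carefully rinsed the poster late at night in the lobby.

(a), (d)

(a) Entailed — every conjunct here is already in the original rinsing event.
(b) Not entailed — the passage has Omar rinsing the poster, not Lin.
(c) Not entailed — 'carelessly' adds a manner not in (and inconsistent with) the original.
(d) Entailed — this follows by dropping conjuncts from the rinsing event's description.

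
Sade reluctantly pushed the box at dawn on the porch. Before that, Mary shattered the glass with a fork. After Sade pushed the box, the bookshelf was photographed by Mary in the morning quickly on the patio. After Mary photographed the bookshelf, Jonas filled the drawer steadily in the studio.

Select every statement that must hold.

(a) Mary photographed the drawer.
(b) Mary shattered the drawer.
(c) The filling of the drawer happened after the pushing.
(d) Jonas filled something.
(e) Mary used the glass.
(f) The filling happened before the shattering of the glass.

(a) Not entailed — Mary photographed the bookshelf, not the drawer; the drawer belongs to the filling event.
(b) Not entailed — Mary shattered the glass, not the drawer; the drawer belongs to the filling event.
(c) Entailed — the narrative places the pushing before the filling.
(d) Entailed — dropping 'steadily', 'in the studio' and generalizing the patient leaves a sub-description the original still satisfies.
(e) Not entailed — the glass is the patient, not an instrument — Mary used a fork.
(f) Not entailed — the narrative places the shattering before the filling, not after.

(c), (d)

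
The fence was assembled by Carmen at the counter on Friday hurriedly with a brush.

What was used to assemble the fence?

'with a brush' marks the instrument of the assembling event.

a brush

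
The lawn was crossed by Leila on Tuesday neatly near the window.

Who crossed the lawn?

Leila

'Leila' marks the agent of the crossing event.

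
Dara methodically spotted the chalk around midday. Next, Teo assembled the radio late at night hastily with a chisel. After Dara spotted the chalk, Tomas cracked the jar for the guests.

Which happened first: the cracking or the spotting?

the spotting

The connectives place the spotting before the cracking.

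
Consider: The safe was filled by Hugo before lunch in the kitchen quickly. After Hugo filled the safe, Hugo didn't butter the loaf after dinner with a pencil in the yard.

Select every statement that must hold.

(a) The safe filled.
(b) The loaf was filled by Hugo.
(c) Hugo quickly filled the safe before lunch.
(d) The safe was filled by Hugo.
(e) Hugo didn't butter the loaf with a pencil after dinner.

(a) Entailed — 'Hugo filled the safe' is causative; it entails the inchoative 'the safe filled'.
(b) Not entailed — Hugo filled the safe, not the loaf; the loaf belongs to the buttering event.
(c) Entailed — every conjunct here is already in the original filling event.
(d) Entailed — the original entails any weakening of itself; this just drops 'in the kitchen', 'before lunch', 'quickly'.
(e) Not entailed — dropping 'in the yard' under negation is not valid — the original leaves open that Hugo buttered the loaf some other way.

(a), (c), (d)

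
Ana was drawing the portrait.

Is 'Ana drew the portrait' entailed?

no

'was drawing' is progressive; for an accomplishment like 'draw the portrait', it doesn't entail completion.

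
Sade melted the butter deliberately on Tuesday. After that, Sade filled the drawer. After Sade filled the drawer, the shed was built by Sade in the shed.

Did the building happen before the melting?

no

The narrative orders the melting before the building.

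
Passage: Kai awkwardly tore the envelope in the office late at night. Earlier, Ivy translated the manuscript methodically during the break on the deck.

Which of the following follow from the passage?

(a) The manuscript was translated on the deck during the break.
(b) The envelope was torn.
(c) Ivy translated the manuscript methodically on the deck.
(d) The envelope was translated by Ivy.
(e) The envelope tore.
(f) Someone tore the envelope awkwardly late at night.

(a) Entailed — this follows by dropping conjuncts from the translating event's description.
(b) Entailed — every conjunct here is already in the original tearing event.
(c) Entailed — every conjunct here is already in the original translating event.
(d) Not entailed — Ivy translated the manuscript, not the envelope; the envelope belongs to the tearing event.
(e) Entailed — 'Kai tore the envelope' is causative; it entails the inchoative 'the envelope tore'.
(f) Entailed — dropping 'in the office' and generalizing the agent leaves a sub-description the original still satisfies.

(a), (b), (c), (e), (f)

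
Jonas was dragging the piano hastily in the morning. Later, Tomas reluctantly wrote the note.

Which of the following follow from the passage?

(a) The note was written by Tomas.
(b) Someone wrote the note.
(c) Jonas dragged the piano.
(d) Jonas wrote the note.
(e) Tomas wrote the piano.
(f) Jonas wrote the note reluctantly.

(a) Entailed — every conjunct here is already in the original writing event.
(b) Entailed — dropping 'reluctantly' and generalizing the agent leaves a sub-description the original still satisfies.
(c) Entailed — 'drag' is an activity; 'was dragging' entails that some dragging happened, so 'dragged' holds.
(d) Not entailed — the passage has Tomas writing the note, not Jonas.
(e) Not entailed — Tomas wrote the note, not the piano; the piano belongs to the dragging event.
(f) Not entailed — the passage has Tomas writing the note, not Jonas.

(a), (b), (c)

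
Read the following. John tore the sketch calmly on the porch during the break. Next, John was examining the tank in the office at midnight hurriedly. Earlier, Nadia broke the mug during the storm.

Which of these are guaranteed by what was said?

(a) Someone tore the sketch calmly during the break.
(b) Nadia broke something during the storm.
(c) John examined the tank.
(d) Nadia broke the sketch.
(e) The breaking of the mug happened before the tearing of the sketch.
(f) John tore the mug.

(a) Entailed — every conjunct here is already in the original tearing event.
(b) Entailed — generalizing the patient leaves a sub-description the original still satisfies.
(c) Entailed — 'examine' is an activity; 'was examining' entails that some examining happened, so 'examined' holds.
(d) Not entailed — Nadia broke the mug, not the sketch; the sketch belongs to the tearing event.
(e) Not entailed — the narrative doesn't order the breaking relative to the tearing.
(f) Not entailed — John tore the sketch, not the mug; the mug belongs to the breaking event.

(a), (b), (c)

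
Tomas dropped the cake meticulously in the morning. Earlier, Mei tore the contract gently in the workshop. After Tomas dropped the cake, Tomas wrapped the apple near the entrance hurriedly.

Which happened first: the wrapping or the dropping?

the dropping

The connectives place the dropping before the wrapping.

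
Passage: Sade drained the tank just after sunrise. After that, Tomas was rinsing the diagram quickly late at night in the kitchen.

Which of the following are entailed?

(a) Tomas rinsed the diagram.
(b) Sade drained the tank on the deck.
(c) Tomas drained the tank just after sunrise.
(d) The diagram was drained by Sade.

(a) Entailed — 'rinse' is an activity; 'was rinsing' entails that some rinsing happened, so 'rinsed' holds.
(b) Not entailed — 'on the deck' adds information not in the original event.
(c) Not entailed — the passage has Sade draining the tank, not Tomas.
(d) Not entailed — Sade drained the tank, not the diagram; the diagram belongs to the rinsing event.

(a)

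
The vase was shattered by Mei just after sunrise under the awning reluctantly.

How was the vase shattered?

'reluctantly' marks the manner of the shattering event.

reluctantly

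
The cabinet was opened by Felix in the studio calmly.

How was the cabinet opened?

'calmly' marks the manner of the opening event.

calmly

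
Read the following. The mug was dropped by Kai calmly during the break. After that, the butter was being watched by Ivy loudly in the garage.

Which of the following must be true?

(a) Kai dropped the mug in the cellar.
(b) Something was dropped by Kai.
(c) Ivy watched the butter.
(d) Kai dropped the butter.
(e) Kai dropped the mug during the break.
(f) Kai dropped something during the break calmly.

(b), (c), (e), (f)

(a) Not entailed — 'in the cellar' adds information not in the original event.
(b) Entailed — the original entails any weakening of itself; this just drops 'calmly', 'during the break' and generalizes the patient.
(c) Entailed — 'watch' is an activity; 'was watching' entails that some watching happened, so 'watched' holds.
(d) Not entailed — Kai dropped the mug, not the butter; the butter belongs to the watching event.
(e) Entailed — this follows by dropping conjuncts from the dropping event's description.
(f) Entailed — generalizing the patient leaves a sub-description the original still satisfies.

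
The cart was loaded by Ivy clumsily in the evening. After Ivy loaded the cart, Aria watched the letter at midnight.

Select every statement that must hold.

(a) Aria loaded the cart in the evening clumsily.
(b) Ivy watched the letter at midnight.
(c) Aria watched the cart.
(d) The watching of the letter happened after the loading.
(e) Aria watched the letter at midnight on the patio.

(d)

(a) Not entailed — the passage has Ivy loading the cart, not Aria.
(b) Not entailed — the passage has Aria watching the letter, not Ivy.
(c) Not entailed — Aria watched the letter, not the cart; the cart belongs to the loading event.
(d) Entailed — the narrative places the loading before the watching.
(e) Not entailed — 'on the patio' adds information not in the original event.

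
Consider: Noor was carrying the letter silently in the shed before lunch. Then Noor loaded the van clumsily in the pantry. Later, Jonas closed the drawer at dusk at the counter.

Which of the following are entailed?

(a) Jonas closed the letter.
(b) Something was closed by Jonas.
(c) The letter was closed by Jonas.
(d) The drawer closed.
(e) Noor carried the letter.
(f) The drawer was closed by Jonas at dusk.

(b), (d), (e), (f)

(a) Not entailed — Jonas closed the drawer, not the letter; the letter belongs to the carrying event.
(b) Entailed — every conjunct here is already in the original closing event.
(c) Not entailed — Jonas closed the drawer, not the letter; the letter belongs to the carrying event.
(d) Entailed — 'Jonas closed the drawer' is causative; it entails the inchoative 'the drawer closed'.
(e) Entailed — 'carry' is an activity; 'was carrying' entails that some carrying happened, so 'carried' holds.
(f) Entailed — this follows by dropping conjuncts from the closing event's description.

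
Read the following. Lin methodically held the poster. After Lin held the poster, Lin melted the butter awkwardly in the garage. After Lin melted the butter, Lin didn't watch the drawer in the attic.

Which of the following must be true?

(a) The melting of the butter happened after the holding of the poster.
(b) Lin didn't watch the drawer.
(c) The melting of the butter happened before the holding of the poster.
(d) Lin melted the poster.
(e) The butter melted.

(a), (e)

(a) Entailed — the narrative places the holding before the melting.
(b) Not entailed — dropping 'in the attic' under negation is not valid — the original leaves open that Lin watched the drawer some other way.
(c) Not entailed — the narrative places the holding before the melting, not after.
(d) Not entailed — Lin melted the butter, not the poster; the poster belongs to the holding event.
(e) Entailed — 'Lin melted the butter' is causative; it entails the inchoative 'the butter melted'.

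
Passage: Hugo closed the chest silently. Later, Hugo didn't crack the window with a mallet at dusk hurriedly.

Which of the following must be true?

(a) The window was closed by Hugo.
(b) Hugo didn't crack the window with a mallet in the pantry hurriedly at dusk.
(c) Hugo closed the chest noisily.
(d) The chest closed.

(b), (d)

(a) Not entailed — Hugo closed the chest, not the window; the window belongs to the cracking event.
(b) Entailed — under negation, adding a further restriction is entailed: if no such cracking event occurred, none occurred in the pantry either.
(c) Not entailed — 'noisily' adds a manner not in (and inconsistent with) the original.
(d) Entailed — 'Hugo closed the chest' is causative; it entails the inchoative 'the chest closed'.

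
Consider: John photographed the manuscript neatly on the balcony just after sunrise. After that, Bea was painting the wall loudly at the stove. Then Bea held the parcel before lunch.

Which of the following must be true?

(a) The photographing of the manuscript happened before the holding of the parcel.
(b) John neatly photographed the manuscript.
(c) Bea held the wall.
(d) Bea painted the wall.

(a) Entailed — the narrative places the photographing before the holding.
(b) Entailed — every conjunct here is already in the original photographing event.
(c) Not entailed — Bea held the parcel, not the wall; the wall belongs to the painting event.
(d) Not entailed — 'was painting' is progressive on an accomplishment; it does not entail the completed 'painted'.

(a), (b)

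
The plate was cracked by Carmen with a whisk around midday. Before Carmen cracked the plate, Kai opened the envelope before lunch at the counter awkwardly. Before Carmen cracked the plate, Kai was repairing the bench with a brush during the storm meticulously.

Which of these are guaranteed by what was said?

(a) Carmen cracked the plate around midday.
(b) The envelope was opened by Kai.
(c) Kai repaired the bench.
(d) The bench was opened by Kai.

(a) Entailed — the original entails any weakening of itself; this just drops 'with a whisk'.
(b) Entailed — the original entails any weakening of itself; this just drops 'awkwardly', 'before lunch', 'at the counter'.
(c) Not entailed — 'was repairing' is progressive on an accomplishment; it does not entail the completed 'repaired'.
(d) Not entailed — Kai opened the envelope, not the bench; the bench belongs to the repairing event.

(a), (b)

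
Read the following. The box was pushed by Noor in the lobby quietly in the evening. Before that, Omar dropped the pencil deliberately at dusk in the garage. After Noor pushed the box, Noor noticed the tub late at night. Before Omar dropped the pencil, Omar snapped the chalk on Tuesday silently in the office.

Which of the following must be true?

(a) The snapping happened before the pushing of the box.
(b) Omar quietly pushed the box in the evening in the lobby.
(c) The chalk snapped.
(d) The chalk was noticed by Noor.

(a), (c)

(a) Entailed — the narrative places the snapping before the pushing.
(b) Not entailed — the passage has Noor pushing the box, not Omar.
(c) Entailed — 'Omar snapped the chalk' is causative; it entails the inchoative 'the chalk snapped'.
(d) Not entailed — Noor noticed the tub, not the chalk; the chalk belongs to the snapping event.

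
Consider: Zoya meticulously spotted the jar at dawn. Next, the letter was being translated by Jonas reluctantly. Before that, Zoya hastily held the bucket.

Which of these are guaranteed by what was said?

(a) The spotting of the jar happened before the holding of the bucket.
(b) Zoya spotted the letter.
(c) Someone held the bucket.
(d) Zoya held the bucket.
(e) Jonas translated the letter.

(c), (d)

(a) Not entailed — the narrative doesn't order the spotting relative to the holding.
(b) Not entailed — Zoya spotted the jar, not the letter; the letter belongs to the translating event.
(c) Entailed — this follows by dropping conjuncts from the holding event's description.
(d) Entailed — this follows by dropping conjuncts from the holding event's description.
(e) Not entailed — 'was translating' is progressive on an accomplishment; it does not entail the completed 'translated'.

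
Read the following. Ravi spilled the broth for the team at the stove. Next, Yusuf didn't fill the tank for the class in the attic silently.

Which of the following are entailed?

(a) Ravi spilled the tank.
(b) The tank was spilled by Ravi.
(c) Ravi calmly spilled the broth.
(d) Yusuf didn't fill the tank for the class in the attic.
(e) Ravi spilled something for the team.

(e)

(a) Not entailed — Ravi spilled the broth, not the tank; the tank belongs to the filling event.
(b) Not entailed — Ravi spilled the broth, not the tank; the tank belongs to the filling event.
(c) Not entailed — 'calmly' adds information not in the original event.
(d) Not entailed — dropping 'silently' under negation is not valid — the original leaves open that Yusuf filled the tank some other way.
(e) Entailed — the original entails any weakening of itself; this just drops 'at the stove' and generalizes the patient.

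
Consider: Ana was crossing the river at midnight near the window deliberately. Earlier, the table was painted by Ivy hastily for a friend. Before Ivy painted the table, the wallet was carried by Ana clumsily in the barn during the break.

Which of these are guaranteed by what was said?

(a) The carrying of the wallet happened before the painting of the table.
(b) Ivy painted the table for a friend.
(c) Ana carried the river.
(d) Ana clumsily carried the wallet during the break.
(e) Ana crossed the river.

(a) Entailed — the narrative places the carrying before the painting.
(b) Entailed — the original entails any weakening of itself; this just drops 'hastily'.
(c) Not entailed — Ana carried the wallet, not the river; the river belongs to the crossing event.
(d) Entailed — dropping 'in the barn' leaves a sub-description the original still satisfies.
(e) Not entailed — 'was crossing' is progressive on an accomplishment; it does not entail the completed 'crossed'.

(a), (b), (d)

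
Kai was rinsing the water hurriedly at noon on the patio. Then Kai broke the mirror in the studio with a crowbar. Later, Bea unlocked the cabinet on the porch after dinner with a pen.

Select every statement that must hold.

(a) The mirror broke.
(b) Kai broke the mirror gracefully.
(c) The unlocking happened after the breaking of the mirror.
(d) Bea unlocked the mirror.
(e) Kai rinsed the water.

(a) Entailed — 'Kai broke the mirror' is causative; it entails the inchoative 'the mirror broke'.
(b) Not entailed — 'gracefully' adds information not in the original event.
(c) Entailed — the narrative places the breaking before the unlocking.
(d) Not entailed — Bea unlocked the cabinet, not the mirror; the mirror belongs to the breaking event.
(e) Entailed — 'rinse' is an activity; 'was rinsing' entails that some rinsing happened, so 'rinsed' holds.

(a), (c), (e)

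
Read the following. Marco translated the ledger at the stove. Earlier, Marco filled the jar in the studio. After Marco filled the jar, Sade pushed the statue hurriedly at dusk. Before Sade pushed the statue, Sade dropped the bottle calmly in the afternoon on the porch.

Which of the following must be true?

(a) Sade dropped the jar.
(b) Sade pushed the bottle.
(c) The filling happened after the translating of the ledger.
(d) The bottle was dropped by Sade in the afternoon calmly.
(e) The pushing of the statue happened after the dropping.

(d), (e)

(a) Not entailed — Sade dropped the bottle, not the jar; the jar belongs to the filling event.
(b) Not entailed — Sade pushed the statue, not the bottle; the bottle belongs to the dropping event.
(c) Not entailed — the narrative places the filling before the translating, not after.
(d) Entailed — dropping 'on the porch' leaves a sub-description the original still satisfies.
(e) Entailed — the narrative places the dropping before the pushing.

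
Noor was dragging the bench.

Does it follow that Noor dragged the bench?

yes

'drag' is atelic; if Noor was dragging the bench, then Noor dragged the bench (for some time).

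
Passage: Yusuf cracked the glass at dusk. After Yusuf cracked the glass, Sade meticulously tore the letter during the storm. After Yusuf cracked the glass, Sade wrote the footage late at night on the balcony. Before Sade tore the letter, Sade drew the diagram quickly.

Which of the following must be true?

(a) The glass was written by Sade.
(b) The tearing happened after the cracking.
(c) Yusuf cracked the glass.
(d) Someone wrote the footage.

(a) Not entailed — Sade wrote the footage, not the glass; the glass belongs to the cracking event.
(b) Entailed — the narrative places the cracking before the tearing.
(c) Entailed — this follows by dropping conjuncts from the cracking event's description.
(d) Entailed — dropping 'late at night', 'on the balcony' and generalizing the agent leaves a sub-description the original still satisfies.

(b), (c), (d)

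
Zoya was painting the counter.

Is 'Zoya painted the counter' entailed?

'was painting' is progressive; for an accomplishment like 'paint the counter', it doesn't entail completion.

no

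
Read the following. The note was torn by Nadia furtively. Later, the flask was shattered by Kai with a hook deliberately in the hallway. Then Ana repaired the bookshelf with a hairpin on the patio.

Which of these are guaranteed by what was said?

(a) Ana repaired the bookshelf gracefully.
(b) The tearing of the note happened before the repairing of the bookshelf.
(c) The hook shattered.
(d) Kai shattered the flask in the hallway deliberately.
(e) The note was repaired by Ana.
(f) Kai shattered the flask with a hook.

(a) Not entailed — 'gracefully' adds information not in the original event.
(b) Entailed — the narrative places the tearing before the repairing.
(c) Not entailed — the flask is what shattered, not the hook.
(d) Entailed — the original entails any weakening of itself; this just drops 'with a hook'.
(e) Not entailed — Ana repaired the bookshelf, not the note; the note belongs to the tearing event.
(f) Entailed — every conjunct here is already in the original shattering event.

(b), (d), (f)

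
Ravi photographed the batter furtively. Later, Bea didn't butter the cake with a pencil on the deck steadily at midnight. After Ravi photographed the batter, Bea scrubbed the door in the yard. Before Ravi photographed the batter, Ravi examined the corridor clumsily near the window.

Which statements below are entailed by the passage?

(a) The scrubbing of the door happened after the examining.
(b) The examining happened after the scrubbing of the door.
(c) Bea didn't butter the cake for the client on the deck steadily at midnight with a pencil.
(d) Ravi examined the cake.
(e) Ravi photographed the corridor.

(a) Entailed — the narrative places the examining before the scrubbing.
(b) Not entailed — the narrative places the examining before the scrubbing, not after.
(c) Entailed — under negation, adding a further restriction is entailed: if no such buttering event occurred, none occurred for the client either.
(d) Not entailed — Ravi examined the corridor, not the cake; the cake belongs to the buttering event.
(e) Not entailed — Ravi photographed the batter, not the corridor; the corridor belongs to the examining event.

(a), (c)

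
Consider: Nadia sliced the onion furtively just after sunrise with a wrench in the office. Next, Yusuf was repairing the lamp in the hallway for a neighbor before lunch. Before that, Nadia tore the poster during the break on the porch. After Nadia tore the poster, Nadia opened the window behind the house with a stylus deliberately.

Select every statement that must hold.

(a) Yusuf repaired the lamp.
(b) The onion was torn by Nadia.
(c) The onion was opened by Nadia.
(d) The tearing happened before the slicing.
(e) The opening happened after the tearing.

(a) Not entailed — 'was repairing' is progressive on an accomplishment; it does not entail the completed 'repaired'.
(b) Not entailed — Nadia tore the poster, not the onion; the onion belongs to the slicing event.
(c) Not entailed — Nadia opened the window, not the onion; the onion belongs to the slicing event.
(d) Not entailed — the narrative doesn't order the tearing relative to the slicing.
(e) Entailed — the narrative places the tearing before the opening.

(e)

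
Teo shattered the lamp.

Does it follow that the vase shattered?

Nothing is said about any vase; only the lamp is affected.

no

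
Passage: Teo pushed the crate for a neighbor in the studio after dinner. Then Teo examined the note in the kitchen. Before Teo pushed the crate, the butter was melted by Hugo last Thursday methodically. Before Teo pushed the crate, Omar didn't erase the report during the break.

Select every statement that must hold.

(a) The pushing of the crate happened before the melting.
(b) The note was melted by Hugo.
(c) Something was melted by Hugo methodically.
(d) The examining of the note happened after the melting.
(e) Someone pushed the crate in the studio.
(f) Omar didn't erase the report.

(a) Not entailed — the narrative places the melting before the pushing, not after.
(b) Not entailed — Hugo melted the butter, not the note; the note belongs to the examining event.
(c) Entailed — dropping 'last Thursday' and generalizing the patient leaves a sub-description the original still satisfies.
(d) Entailed — the narrative places the melting before the examining.
(e) Entailed — every conjunct here is already in the original pushing event.
(f) Not entailed — dropping 'during the break' under negation is not valid — the original leaves open that Omar erased the report some other way.

(c), (d), (e)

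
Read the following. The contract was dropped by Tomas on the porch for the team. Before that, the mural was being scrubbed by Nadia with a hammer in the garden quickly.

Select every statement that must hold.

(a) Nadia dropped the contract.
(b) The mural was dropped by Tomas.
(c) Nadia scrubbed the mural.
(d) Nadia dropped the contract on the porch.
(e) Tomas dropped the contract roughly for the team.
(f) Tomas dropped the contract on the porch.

(c), (f)

(a) Not entailed — the passage has Tomas dropping the contract, not Nadia.
(b) Not entailed — Tomas dropped the contract, not the mural; the mural belongs to the scrubbing event.
(c) Entailed — 'scrub' is an activity; 'was scrubbing' entails that some scrubbing happened, so 'scrubbed' holds.
(d) Not entailed — the passage has Tomas dropping the contract, not Nadia.
(e) Not entailed — 'roughly' adds information not in the original event.
(f) Entailed — the original entails any weakening of itself; this just drops 'for the team'.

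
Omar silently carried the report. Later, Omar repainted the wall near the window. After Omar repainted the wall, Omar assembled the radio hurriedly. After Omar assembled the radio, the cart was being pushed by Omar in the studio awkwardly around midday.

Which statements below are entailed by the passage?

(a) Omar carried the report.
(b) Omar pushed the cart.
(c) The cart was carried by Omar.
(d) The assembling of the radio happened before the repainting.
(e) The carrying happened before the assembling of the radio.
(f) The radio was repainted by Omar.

(a) Entailed — this follows by dropping conjuncts from the carrying event's description.
(b) Entailed — 'push' is an activity; 'was pushing' entails that some pushing happened, so 'pushed' holds.
(c) Not entailed — Omar carried the report, not the cart; the cart belongs to the pushing event.
(d) Not entailed — the narrative places the repainting before the assembling, not after.
(e) Entailed — the narrative places the carrying before the assembling.
(f) Not entailed — Omar repainted the wall, not the radio; the radio belongs to the assembling event.

(a), (b), (e)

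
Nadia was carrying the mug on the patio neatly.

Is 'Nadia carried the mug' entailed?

'carry' is atelic; if Nadia was carrying the mug, then Nadia carried the mug (for some time).

yes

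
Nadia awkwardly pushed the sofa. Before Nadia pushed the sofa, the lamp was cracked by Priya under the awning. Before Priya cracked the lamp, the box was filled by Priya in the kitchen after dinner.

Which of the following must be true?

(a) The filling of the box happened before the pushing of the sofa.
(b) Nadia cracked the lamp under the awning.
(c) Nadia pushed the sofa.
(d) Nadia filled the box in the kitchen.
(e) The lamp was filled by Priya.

(a) Entailed — the narrative places the filling before the pushing.
(b) Not entailed — the passage has Priya cracking the lamp, not Nadia.
(c) Entailed — every conjunct here is already in the original pushing event.
(d) Not entailed — the passage has Priya filling the box, not Nadia.
(e) Not entailed — Priya filled the box, not the lamp; the lamp belongs to the cracking event.

(a), (c)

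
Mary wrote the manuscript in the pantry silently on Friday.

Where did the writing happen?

in the pantry

'in the pantry' marks the location of the writing event.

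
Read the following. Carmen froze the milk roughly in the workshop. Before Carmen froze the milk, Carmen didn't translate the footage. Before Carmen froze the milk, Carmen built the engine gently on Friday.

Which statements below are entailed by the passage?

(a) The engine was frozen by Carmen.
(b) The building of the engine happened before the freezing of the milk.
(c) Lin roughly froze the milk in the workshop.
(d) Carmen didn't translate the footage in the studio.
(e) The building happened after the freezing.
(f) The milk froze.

(b), (d), (f)

(a) Not entailed — Carmen froze the milk, not the engine; the engine belongs to the building event.
(b) Entailed — the narrative places the building before the freezing.
(c) Not entailed — the passage has Carmen freezing the milk, not Lin.
(d) Entailed — under negation, adding a further restriction is entailed: if no such translating event occurred, none occurred in the studio either.
(e) Not entailed — the narrative places the building before the freezing, not after.
(f) Entailed — 'Carmen froze the milk' is causative; it entails the inchoative 'the milk froze'.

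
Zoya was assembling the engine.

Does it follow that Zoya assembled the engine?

'was assembling' is progressive; for an accomplishment like 'assemble the engine', it doesn't entail completion.

no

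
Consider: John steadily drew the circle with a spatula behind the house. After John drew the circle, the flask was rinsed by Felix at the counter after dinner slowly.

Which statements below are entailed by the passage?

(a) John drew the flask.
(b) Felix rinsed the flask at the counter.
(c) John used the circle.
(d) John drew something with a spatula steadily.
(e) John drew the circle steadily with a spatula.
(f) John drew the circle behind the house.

(a) Not entailed — John drew the circle, not the flask; the flask belongs to the rinsing event.
(b) Entailed — dropping 'slowly', 'after dinner' leaves a sub-description the original still satisfies.
(c) Not entailed — the circle is the patient, not an instrument — John used a spatula.
(d) Entailed — this follows by dropping conjuncts from the drawing event's description.
(e) Entailed — this follows by dropping conjuncts from the drawing event's description.
(f) Entailed — every conjunct here is already in the original drawing event.

(b), (d), (e), (f)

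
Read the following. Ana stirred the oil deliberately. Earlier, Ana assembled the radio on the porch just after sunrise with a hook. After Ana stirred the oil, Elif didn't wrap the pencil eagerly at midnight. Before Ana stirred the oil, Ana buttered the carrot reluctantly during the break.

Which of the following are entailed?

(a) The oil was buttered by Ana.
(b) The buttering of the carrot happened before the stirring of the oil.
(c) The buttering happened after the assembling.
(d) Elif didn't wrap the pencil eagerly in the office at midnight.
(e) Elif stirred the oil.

(a) Not entailed — Ana buttered the carrot, not the oil; the oil belongs to the stirring event.
(b) Entailed — the narrative places the buttering before the stirring.
(c) Not entailed — the narrative doesn't order the assembling relative to the buttering.
(d) Entailed — under negation, adding a further restriction is entailed: if no such wrapping event occurred, none occurred in the office either.
(e) Not entailed — the passage has Ana stirring the oil, not Elif.

(b), (d)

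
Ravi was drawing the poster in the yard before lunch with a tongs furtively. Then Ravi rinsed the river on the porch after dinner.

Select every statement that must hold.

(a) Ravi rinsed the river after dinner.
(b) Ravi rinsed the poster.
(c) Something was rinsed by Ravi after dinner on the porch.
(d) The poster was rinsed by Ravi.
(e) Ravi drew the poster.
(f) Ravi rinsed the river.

(a) Entailed — dropping 'on the porch' leaves a sub-description the original still satisfies.
(b) Not entailed — Ravi rinsed the river, not the poster; the poster belongs to the drawing event.
(c) Entailed — this follows by dropping conjuncts from the rinsing event's description.
(d) Not entailed — Ravi rinsed the river, not the poster; the poster belongs to the drawing event.
(e) Not entailed — 'was drawing' is progressive on an accomplishment; it does not entail the completed 'drew'.
(f) Entailed — this follows by dropping conjuncts from the rinsing event's description.

(a), (c), (f)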